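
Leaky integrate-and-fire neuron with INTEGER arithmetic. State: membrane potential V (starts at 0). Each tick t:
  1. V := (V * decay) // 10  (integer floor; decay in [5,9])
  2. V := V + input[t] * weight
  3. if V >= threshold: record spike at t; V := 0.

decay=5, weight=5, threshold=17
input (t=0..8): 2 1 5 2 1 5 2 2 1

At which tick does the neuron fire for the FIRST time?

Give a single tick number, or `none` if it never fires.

t=0: input=2 -> V=10
t=1: input=1 -> V=10
t=2: input=5 -> V=0 FIRE
t=3: input=2 -> V=10
t=4: input=1 -> V=10
t=5: input=5 -> V=0 FIRE
t=6: input=2 -> V=10
t=7: input=2 -> V=15
t=8: input=1 -> V=12

Answer: 2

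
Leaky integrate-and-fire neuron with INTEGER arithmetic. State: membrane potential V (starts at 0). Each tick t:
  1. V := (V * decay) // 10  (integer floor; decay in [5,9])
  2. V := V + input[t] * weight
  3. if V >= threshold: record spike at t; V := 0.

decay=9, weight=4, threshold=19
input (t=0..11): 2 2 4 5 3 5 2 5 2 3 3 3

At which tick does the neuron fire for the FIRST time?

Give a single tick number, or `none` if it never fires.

t=0: input=2 -> V=8
t=1: input=2 -> V=15
t=2: input=4 -> V=0 FIRE
t=3: input=5 -> V=0 FIRE
t=4: input=3 -> V=12
t=5: input=5 -> V=0 FIRE
t=6: input=2 -> V=8
t=7: input=5 -> V=0 FIRE
t=8: input=2 -> V=8
t=9: input=3 -> V=0 FIRE
t=10: input=3 -> V=12
t=11: input=3 -> V=0 FIRE

Answer: 2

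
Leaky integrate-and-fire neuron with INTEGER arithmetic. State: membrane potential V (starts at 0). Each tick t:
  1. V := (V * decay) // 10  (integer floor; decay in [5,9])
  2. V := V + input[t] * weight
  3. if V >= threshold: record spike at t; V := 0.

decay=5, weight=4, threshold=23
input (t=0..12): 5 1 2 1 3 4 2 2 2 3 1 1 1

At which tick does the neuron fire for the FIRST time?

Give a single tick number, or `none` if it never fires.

t=0: input=5 -> V=20
t=1: input=1 -> V=14
t=2: input=2 -> V=15
t=3: input=1 -> V=11
t=4: input=3 -> V=17
t=5: input=4 -> V=0 FIRE
t=6: input=2 -> V=8
t=7: input=2 -> V=12
t=8: input=2 -> V=14
t=9: input=3 -> V=19
t=10: input=1 -> V=13
t=11: input=1 -> V=10
t=12: input=1 -> V=9

Answer: 5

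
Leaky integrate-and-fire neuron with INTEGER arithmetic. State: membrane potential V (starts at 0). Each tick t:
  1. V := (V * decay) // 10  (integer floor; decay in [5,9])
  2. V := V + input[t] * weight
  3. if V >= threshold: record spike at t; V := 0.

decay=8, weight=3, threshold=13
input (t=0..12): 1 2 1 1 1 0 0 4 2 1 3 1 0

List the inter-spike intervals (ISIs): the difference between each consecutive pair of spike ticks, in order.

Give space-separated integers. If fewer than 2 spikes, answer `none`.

Answer: 3

Derivation:
t=0: input=1 -> V=3
t=1: input=2 -> V=8
t=2: input=1 -> V=9
t=3: input=1 -> V=10
t=4: input=1 -> V=11
t=5: input=0 -> V=8
t=6: input=0 -> V=6
t=7: input=4 -> V=0 FIRE
t=8: input=2 -> V=6
t=9: input=1 -> V=7
t=10: input=3 -> V=0 FIRE
t=11: input=1 -> V=3
t=12: input=0 -> V=2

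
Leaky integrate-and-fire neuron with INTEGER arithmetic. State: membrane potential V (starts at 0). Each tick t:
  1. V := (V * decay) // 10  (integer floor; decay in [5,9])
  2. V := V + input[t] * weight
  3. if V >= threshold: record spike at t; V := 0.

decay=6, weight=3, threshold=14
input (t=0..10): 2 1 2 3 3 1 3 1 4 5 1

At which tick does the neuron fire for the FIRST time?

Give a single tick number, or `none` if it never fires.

Answer: 3

Derivation:
t=0: input=2 -> V=6
t=1: input=1 -> V=6
t=2: input=2 -> V=9
t=3: input=3 -> V=0 FIRE
t=4: input=3 -> V=9
t=5: input=1 -> V=8
t=6: input=3 -> V=13
t=7: input=1 -> V=10
t=8: input=4 -> V=0 FIRE
t=9: input=5 -> V=0 FIRE
t=10: input=1 -> V=3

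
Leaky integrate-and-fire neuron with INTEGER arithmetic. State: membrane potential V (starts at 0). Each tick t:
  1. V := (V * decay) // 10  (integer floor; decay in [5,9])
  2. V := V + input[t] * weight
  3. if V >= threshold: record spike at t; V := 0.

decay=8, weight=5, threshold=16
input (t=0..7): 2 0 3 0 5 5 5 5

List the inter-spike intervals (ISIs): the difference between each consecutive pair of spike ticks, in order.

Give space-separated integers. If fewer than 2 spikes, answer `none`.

Answer: 2 1 1 1

Derivation:
t=0: input=2 -> V=10
t=1: input=0 -> V=8
t=2: input=3 -> V=0 FIRE
t=3: input=0 -> V=0
t=4: input=5 -> V=0 FIRE
t=5: input=5 -> V=0 FIRE
t=6: input=5 -> V=0 FIRE
t=7: input=5 -> V=0 FIRE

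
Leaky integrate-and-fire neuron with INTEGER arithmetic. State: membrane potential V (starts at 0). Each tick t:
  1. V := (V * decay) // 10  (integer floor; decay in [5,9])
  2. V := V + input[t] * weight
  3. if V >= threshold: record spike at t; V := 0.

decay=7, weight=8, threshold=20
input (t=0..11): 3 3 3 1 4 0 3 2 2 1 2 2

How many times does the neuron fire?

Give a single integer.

Answer: 7

Derivation:
t=0: input=3 -> V=0 FIRE
t=1: input=3 -> V=0 FIRE
t=2: input=3 -> V=0 FIRE
t=3: input=1 -> V=8
t=4: input=4 -> V=0 FIRE
t=5: input=0 -> V=0
t=6: input=3 -> V=0 FIRE
t=7: input=2 -> V=16
t=8: input=2 -> V=0 FIRE
t=9: input=1 -> V=8
t=10: input=2 -> V=0 FIRE
t=11: input=2 -> V=16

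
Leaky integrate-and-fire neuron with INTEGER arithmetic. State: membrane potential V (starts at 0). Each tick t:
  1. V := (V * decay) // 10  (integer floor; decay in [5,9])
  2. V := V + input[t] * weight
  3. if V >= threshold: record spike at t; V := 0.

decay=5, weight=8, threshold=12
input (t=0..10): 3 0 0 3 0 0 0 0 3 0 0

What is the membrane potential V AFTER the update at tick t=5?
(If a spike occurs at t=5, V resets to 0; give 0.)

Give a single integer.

Answer: 0

Derivation:
t=0: input=3 -> V=0 FIRE
t=1: input=0 -> V=0
t=2: input=0 -> V=0
t=3: input=3 -> V=0 FIRE
t=4: input=0 -> V=0
t=5: input=0 -> V=0
t=6: input=0 -> V=0
t=7: input=0 -> V=0
t=8: input=3 -> V=0 FIRE
t=9: input=0 -> V=0
t=10: input=0 -> V=0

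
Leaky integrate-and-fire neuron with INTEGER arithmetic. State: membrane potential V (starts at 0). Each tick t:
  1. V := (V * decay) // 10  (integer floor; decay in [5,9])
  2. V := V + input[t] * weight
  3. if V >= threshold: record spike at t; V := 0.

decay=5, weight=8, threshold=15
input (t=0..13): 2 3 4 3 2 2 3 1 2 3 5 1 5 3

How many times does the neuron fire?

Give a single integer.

t=0: input=2 -> V=0 FIRE
t=1: input=3 -> V=0 FIRE
t=2: input=4 -> V=0 FIRE
t=3: input=3 -> V=0 FIRE
t=4: input=2 -> V=0 FIRE
t=5: input=2 -> V=0 FIRE
t=6: input=3 -> V=0 FIRE
t=7: input=1 -> V=8
t=8: input=2 -> V=0 FIRE
t=9: input=3 -> V=0 FIRE
t=10: input=5 -> V=0 FIRE
t=11: input=1 -> V=8
t=12: input=5 -> V=0 FIRE
t=13: input=3 -> V=0 FIRE

Answer: 12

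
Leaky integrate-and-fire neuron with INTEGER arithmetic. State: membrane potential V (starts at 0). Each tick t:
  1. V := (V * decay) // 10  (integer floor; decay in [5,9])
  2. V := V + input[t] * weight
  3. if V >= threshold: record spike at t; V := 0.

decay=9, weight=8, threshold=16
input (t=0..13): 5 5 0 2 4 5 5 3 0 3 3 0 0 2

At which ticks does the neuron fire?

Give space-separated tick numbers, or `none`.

Answer: 0 1 3 4 5 6 7 9 10 13

Derivation:
t=0: input=5 -> V=0 FIRE
t=1: input=5 -> V=0 FIRE
t=2: input=0 -> V=0
t=3: input=2 -> V=0 FIRE
t=4: input=4 -> V=0 FIRE
t=5: input=5 -> V=0 FIRE
t=6: input=5 -> V=0 FIRE
t=7: input=3 -> V=0 FIRE
t=8: input=0 -> V=0
t=9: input=3 -> V=0 FIRE
t=10: input=3 -> V=0 FIRE
t=11: input=0 -> V=0
t=12: input=0 -> V=0
t=13: input=2 -> V=0 FIRE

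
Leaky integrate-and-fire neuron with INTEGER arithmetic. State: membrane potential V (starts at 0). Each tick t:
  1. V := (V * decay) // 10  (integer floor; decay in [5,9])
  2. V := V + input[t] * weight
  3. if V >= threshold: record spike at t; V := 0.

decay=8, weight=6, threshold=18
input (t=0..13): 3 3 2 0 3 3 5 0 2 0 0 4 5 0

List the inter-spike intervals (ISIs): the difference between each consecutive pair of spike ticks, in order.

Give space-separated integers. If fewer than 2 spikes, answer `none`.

t=0: input=3 -> V=0 FIRE
t=1: input=3 -> V=0 FIRE
t=2: input=2 -> V=12
t=3: input=0 -> V=9
t=4: input=3 -> V=0 FIRE
t=5: input=3 -> V=0 FIRE
t=6: input=5 -> V=0 FIRE
t=7: input=0 -> V=0
t=8: input=2 -> V=12
t=9: input=0 -> V=9
t=10: input=0 -> V=7
t=11: input=4 -> V=0 FIRE
t=12: input=5 -> V=0 FIRE
t=13: input=0 -> V=0

Answer: 1 3 1 1 5 1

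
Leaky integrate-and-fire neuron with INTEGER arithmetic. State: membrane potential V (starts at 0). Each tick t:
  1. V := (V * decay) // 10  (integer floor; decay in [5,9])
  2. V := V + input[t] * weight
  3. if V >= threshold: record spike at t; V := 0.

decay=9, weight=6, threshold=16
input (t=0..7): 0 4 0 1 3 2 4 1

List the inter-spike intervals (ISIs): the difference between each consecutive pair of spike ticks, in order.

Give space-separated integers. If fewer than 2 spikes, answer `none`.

t=0: input=0 -> V=0
t=1: input=4 -> V=0 FIRE
t=2: input=0 -> V=0
t=3: input=1 -> V=6
t=4: input=3 -> V=0 FIRE
t=5: input=2 -> V=12
t=6: input=4 -> V=0 FIRE
t=7: input=1 -> V=6

Answer: 3 2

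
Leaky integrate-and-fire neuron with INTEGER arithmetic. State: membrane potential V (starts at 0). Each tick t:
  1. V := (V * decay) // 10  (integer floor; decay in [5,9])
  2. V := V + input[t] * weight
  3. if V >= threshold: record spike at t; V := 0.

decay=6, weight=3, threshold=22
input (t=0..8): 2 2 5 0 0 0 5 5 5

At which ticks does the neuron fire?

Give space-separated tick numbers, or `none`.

Answer: 7

Derivation:
t=0: input=2 -> V=6
t=1: input=2 -> V=9
t=2: input=5 -> V=20
t=3: input=0 -> V=12
t=4: input=0 -> V=7
t=5: input=0 -> V=4
t=6: input=5 -> V=17
t=7: input=5 -> V=0 FIRE
t=8: input=5 -> V=15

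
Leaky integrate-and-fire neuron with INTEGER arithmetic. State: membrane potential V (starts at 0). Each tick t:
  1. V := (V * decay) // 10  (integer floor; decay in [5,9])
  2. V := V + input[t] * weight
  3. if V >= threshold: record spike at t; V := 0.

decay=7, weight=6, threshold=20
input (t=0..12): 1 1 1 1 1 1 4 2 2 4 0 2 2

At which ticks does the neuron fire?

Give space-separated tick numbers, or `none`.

t=0: input=1 -> V=6
t=1: input=1 -> V=10
t=2: input=1 -> V=13
t=3: input=1 -> V=15
t=4: input=1 -> V=16
t=5: input=1 -> V=17
t=6: input=4 -> V=0 FIRE
t=7: input=2 -> V=12
t=8: input=2 -> V=0 FIRE
t=9: input=4 -> V=0 FIRE
t=10: input=0 -> V=0
t=11: input=2 -> V=12
t=12: input=2 -> V=0 FIRE

Answer: 6 8 9 12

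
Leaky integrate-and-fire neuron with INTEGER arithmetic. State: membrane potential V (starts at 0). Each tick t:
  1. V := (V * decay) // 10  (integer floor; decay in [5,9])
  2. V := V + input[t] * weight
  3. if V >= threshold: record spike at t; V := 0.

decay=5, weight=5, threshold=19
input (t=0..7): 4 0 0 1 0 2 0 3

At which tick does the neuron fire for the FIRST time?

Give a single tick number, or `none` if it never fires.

Answer: 0

Derivation:
t=0: input=4 -> V=0 FIRE
t=1: input=0 -> V=0
t=2: input=0 -> V=0
t=3: input=1 -> V=5
t=4: input=0 -> V=2
t=5: input=2 -> V=11
t=6: input=0 -> V=5
t=7: input=3 -> V=17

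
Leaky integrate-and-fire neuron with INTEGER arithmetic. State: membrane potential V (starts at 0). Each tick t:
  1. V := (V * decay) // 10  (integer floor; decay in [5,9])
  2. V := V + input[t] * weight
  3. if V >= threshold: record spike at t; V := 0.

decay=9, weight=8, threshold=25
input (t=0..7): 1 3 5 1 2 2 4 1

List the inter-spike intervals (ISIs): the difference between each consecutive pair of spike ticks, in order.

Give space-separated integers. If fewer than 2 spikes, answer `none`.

Answer: 1 3 1

Derivation:
t=0: input=1 -> V=8
t=1: input=3 -> V=0 FIRE
t=2: input=5 -> V=0 FIRE
t=3: input=1 -> V=8
t=4: input=2 -> V=23
t=5: input=2 -> V=0 FIRE
t=6: input=4 -> V=0 FIRE
t=7: input=1 -> V=8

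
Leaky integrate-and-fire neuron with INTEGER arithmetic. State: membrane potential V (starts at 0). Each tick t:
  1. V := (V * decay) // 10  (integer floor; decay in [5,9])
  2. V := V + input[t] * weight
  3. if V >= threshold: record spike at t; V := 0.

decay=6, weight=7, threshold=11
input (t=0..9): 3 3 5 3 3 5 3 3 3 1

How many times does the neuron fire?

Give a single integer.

t=0: input=3 -> V=0 FIRE
t=1: input=3 -> V=0 FIRE
t=2: input=5 -> V=0 FIRE
t=3: input=3 -> V=0 FIRE
t=4: input=3 -> V=0 FIRE
t=5: input=5 -> V=0 FIRE
t=6: input=3 -> V=0 FIRE
t=7: input=3 -> V=0 FIRE
t=8: input=3 -> V=0 FIRE
t=9: input=1 -> V=7

Answer: 9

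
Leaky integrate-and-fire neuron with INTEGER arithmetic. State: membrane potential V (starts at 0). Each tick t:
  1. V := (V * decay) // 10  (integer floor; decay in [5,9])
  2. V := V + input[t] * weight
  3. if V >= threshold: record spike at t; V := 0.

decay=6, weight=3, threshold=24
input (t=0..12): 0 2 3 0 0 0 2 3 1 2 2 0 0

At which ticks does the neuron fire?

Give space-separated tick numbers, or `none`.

Answer: none

Derivation:
t=0: input=0 -> V=0
t=1: input=2 -> V=6
t=2: input=3 -> V=12
t=3: input=0 -> V=7
t=4: input=0 -> V=4
t=5: input=0 -> V=2
t=6: input=2 -> V=7
t=7: input=3 -> V=13
t=8: input=1 -> V=10
t=9: input=2 -> V=12
t=10: input=2 -> V=13
t=11: input=0 -> V=7
t=12: input=0 -> V=4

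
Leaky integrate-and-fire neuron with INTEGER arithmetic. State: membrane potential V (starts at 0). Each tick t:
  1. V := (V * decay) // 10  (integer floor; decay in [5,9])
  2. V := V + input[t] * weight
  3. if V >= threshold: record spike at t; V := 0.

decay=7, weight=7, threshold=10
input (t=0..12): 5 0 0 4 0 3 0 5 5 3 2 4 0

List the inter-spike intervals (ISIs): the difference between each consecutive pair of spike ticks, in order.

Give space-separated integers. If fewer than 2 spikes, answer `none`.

t=0: input=5 -> V=0 FIRE
t=1: input=0 -> V=0
t=2: input=0 -> V=0
t=3: input=4 -> V=0 FIRE
t=4: input=0 -> V=0
t=5: input=3 -> V=0 FIRE
t=6: input=0 -> V=0
t=7: input=5 -> V=0 FIRE
t=8: input=5 -> V=0 FIRE
t=9: input=3 -> V=0 FIRE
t=10: input=2 -> V=0 FIRE
t=11: input=4 -> V=0 FIRE
t=12: input=0 -> V=0

Answer: 3 2 2 1 1 1 1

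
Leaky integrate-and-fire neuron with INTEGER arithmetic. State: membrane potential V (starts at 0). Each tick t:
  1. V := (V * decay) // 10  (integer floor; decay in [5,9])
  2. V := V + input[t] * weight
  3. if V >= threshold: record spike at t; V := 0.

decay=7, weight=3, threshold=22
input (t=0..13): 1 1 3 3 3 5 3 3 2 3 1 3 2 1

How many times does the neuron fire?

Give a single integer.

Answer: 1

Derivation:
t=0: input=1 -> V=3
t=1: input=1 -> V=5
t=2: input=3 -> V=12
t=3: input=3 -> V=17
t=4: input=3 -> V=20
t=5: input=5 -> V=0 FIRE
t=6: input=3 -> V=9
t=7: input=3 -> V=15
t=8: input=2 -> V=16
t=9: input=3 -> V=20
t=10: input=1 -> V=17
t=11: input=3 -> V=20
t=12: input=2 -> V=20
t=13: input=1 -> V=17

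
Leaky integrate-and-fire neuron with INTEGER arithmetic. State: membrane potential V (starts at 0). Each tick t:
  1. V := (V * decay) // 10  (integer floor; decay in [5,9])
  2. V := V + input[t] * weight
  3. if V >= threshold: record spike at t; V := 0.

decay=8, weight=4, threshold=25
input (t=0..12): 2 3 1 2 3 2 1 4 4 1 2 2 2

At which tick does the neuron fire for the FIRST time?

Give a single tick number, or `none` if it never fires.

Answer: 4

Derivation:
t=0: input=2 -> V=8
t=1: input=3 -> V=18
t=2: input=1 -> V=18
t=3: input=2 -> V=22
t=4: input=3 -> V=0 FIRE
t=5: input=2 -> V=8
t=6: input=1 -> V=10
t=7: input=4 -> V=24
t=8: input=4 -> V=0 FIRE
t=9: input=1 -> V=4
t=10: input=2 -> V=11
t=11: input=2 -> V=16
t=12: input=2 -> V=20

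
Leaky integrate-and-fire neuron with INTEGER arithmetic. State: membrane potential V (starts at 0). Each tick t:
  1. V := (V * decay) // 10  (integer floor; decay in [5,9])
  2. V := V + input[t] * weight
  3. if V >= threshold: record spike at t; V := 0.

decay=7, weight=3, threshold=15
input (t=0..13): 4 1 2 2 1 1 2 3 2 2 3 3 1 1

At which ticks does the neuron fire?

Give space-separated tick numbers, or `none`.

Answer: 3 7 10

Derivation:
t=0: input=4 -> V=12
t=1: input=1 -> V=11
t=2: input=2 -> V=13
t=3: input=2 -> V=0 FIRE
t=4: input=1 -> V=3
t=5: input=1 -> V=5
t=6: input=2 -> V=9
t=7: input=3 -> V=0 FIRE
t=8: input=2 -> V=6
t=9: input=2 -> V=10
t=10: input=3 -> V=0 FIRE
t=11: input=3 -> V=9
t=12: input=1 -> V=9
t=13: input=1 -> V=9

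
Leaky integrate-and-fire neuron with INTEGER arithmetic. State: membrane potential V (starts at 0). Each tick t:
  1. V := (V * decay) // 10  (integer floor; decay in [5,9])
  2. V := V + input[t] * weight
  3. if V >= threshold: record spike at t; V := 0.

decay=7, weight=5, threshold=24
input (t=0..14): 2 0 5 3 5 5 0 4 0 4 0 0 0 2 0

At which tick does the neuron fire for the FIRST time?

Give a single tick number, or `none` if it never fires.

t=0: input=2 -> V=10
t=1: input=0 -> V=7
t=2: input=5 -> V=0 FIRE
t=3: input=3 -> V=15
t=4: input=5 -> V=0 FIRE
t=5: input=5 -> V=0 FIRE
t=6: input=0 -> V=0
t=7: input=4 -> V=20
t=8: input=0 -> V=14
t=9: input=4 -> V=0 FIRE
t=10: input=0 -> V=0
t=11: input=0 -> V=0
t=12: input=0 -> V=0
t=13: input=2 -> V=10
t=14: input=0 -> V=7

Answer: 2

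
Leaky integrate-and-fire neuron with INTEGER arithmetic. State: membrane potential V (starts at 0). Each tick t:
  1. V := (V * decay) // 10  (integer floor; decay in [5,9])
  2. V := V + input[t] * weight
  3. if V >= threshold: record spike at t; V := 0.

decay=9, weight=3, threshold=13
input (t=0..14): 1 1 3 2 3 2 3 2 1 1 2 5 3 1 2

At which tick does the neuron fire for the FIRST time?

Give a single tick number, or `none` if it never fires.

t=0: input=1 -> V=3
t=1: input=1 -> V=5
t=2: input=3 -> V=0 FIRE
t=3: input=2 -> V=6
t=4: input=3 -> V=0 FIRE
t=5: input=2 -> V=6
t=6: input=3 -> V=0 FIRE
t=7: input=2 -> V=6
t=8: input=1 -> V=8
t=9: input=1 -> V=10
t=10: input=2 -> V=0 FIRE
t=11: input=5 -> V=0 FIRE
t=12: input=3 -> V=9
t=13: input=1 -> V=11
t=14: input=2 -> V=0 FIRE

Answer: 2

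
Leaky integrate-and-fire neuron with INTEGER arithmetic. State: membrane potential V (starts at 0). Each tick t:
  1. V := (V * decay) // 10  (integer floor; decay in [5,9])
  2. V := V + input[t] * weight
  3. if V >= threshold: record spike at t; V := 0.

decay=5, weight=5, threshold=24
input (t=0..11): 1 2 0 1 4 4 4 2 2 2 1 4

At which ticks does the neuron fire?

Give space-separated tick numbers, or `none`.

t=0: input=1 -> V=5
t=1: input=2 -> V=12
t=2: input=0 -> V=6
t=3: input=1 -> V=8
t=4: input=4 -> V=0 FIRE
t=5: input=4 -> V=20
t=6: input=4 -> V=0 FIRE
t=7: input=2 -> V=10
t=8: input=2 -> V=15
t=9: input=2 -> V=17
t=10: input=1 -> V=13
t=11: input=4 -> V=0 FIRE

Answer: 4 6 11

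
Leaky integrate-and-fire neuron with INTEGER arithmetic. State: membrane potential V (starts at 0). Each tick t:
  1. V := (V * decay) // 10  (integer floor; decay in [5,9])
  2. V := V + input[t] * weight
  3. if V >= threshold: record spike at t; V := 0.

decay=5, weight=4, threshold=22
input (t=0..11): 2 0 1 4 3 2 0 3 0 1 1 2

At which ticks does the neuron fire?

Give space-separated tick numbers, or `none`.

t=0: input=2 -> V=8
t=1: input=0 -> V=4
t=2: input=1 -> V=6
t=3: input=4 -> V=19
t=4: input=3 -> V=21
t=5: input=2 -> V=18
t=6: input=0 -> V=9
t=7: input=3 -> V=16
t=8: input=0 -> V=8
t=9: input=1 -> V=8
t=10: input=1 -> V=8
t=11: input=2 -> V=12

Answer: none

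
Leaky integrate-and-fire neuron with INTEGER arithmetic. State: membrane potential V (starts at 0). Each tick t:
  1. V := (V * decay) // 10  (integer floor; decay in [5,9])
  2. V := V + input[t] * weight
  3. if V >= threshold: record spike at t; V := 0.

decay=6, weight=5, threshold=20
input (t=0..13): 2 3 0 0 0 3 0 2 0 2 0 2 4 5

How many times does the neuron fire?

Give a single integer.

Answer: 3

Derivation:
t=0: input=2 -> V=10
t=1: input=3 -> V=0 FIRE
t=2: input=0 -> V=0
t=3: input=0 -> V=0
t=4: input=0 -> V=0
t=5: input=3 -> V=15
t=6: input=0 -> V=9
t=7: input=2 -> V=15
t=8: input=0 -> V=9
t=9: input=2 -> V=15
t=10: input=0 -> V=9
t=11: input=2 -> V=15
t=12: input=4 -> V=0 FIRE
t=13: input=5 -> V=0 FIRE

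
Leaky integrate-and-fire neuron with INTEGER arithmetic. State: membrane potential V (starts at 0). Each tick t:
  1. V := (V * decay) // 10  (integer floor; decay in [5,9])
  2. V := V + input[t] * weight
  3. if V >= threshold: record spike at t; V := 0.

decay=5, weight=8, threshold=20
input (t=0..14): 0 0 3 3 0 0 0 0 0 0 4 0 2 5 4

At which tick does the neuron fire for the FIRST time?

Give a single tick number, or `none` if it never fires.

t=0: input=0 -> V=0
t=1: input=0 -> V=0
t=2: input=3 -> V=0 FIRE
t=3: input=3 -> V=0 FIRE
t=4: input=0 -> V=0
t=5: input=0 -> V=0
t=6: input=0 -> V=0
t=7: input=0 -> V=0
t=8: input=0 -> V=0
t=9: input=0 -> V=0
t=10: input=4 -> V=0 FIRE
t=11: input=0 -> V=0
t=12: input=2 -> V=16
t=13: input=5 -> V=0 FIRE
t=14: input=4 -> V=0 FIRE

Answer: 2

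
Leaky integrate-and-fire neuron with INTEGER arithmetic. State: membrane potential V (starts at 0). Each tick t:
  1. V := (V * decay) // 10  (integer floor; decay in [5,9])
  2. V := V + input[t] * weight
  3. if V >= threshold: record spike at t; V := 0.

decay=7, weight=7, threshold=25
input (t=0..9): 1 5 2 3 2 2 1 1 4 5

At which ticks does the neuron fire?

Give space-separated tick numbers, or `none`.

Answer: 1 3 8 9

Derivation:
t=0: input=1 -> V=7
t=1: input=5 -> V=0 FIRE
t=2: input=2 -> V=14
t=3: input=3 -> V=0 FIRE
t=4: input=2 -> V=14
t=5: input=2 -> V=23
t=6: input=1 -> V=23
t=7: input=1 -> V=23
t=8: input=4 -> V=0 FIRE
t=9: input=5 -> V=0 FIRE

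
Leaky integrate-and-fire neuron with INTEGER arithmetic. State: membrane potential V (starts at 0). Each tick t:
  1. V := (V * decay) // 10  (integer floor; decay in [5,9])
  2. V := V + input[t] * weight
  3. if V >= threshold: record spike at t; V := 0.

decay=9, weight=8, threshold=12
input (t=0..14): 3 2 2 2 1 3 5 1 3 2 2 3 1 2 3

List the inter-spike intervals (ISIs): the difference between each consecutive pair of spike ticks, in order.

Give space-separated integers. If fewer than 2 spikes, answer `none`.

t=0: input=3 -> V=0 FIRE
t=1: input=2 -> V=0 FIRE
t=2: input=2 -> V=0 FIRE
t=3: input=2 -> V=0 FIRE
t=4: input=1 -> V=8
t=5: input=3 -> V=0 FIRE
t=6: input=5 -> V=0 FIRE
t=7: input=1 -> V=8
t=8: input=3 -> V=0 FIRE
t=9: input=2 -> V=0 FIRE
t=10: input=2 -> V=0 FIRE
t=11: input=3 -> V=0 FIRE
t=12: input=1 -> V=8
t=13: input=2 -> V=0 FIRE
t=14: input=3 -> V=0 FIRE

Answer: 1 1 1 2 1 2 1 1 1 2 1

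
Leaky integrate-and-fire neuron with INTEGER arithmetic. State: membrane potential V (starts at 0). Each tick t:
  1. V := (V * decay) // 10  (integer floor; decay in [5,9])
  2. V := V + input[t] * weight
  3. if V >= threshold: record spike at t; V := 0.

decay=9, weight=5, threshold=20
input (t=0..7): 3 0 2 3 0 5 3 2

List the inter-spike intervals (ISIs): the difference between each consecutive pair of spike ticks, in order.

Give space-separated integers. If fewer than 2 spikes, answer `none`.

t=0: input=3 -> V=15
t=1: input=0 -> V=13
t=2: input=2 -> V=0 FIRE
t=3: input=3 -> V=15
t=4: input=0 -> V=13
t=5: input=5 -> V=0 FIRE
t=6: input=3 -> V=15
t=7: input=2 -> V=0 FIRE

Answer: 3 2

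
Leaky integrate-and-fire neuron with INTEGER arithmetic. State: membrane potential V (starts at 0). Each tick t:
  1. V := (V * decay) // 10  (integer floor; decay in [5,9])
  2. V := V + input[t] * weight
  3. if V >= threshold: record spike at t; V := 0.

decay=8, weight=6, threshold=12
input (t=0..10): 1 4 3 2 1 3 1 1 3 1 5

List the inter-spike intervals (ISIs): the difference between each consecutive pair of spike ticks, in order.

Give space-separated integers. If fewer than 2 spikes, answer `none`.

t=0: input=1 -> V=6
t=1: input=4 -> V=0 FIRE
t=2: input=3 -> V=0 FIRE
t=3: input=2 -> V=0 FIRE
t=4: input=1 -> V=6
t=5: input=3 -> V=0 FIRE
t=6: input=1 -> V=6
t=7: input=1 -> V=10
t=8: input=3 -> V=0 FIRE
t=9: input=1 -> V=6
t=10: input=5 -> V=0 FIRE

Answer: 1 1 2 3 2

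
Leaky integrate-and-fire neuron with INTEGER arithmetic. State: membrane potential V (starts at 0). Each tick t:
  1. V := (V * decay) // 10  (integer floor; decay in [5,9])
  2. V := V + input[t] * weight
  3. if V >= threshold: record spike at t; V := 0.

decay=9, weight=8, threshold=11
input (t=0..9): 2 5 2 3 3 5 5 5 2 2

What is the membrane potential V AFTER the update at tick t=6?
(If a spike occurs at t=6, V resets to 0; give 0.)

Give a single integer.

t=0: input=2 -> V=0 FIRE
t=1: input=5 -> V=0 FIRE
t=2: input=2 -> V=0 FIRE
t=3: input=3 -> V=0 FIRE
t=4: input=3 -> V=0 FIRE
t=5: input=5 -> V=0 FIRE
t=6: input=5 -> V=0 FIRE
t=7: input=5 -> V=0 FIRE
t=8: input=2 -> V=0 FIRE
t=9: input=2 -> V=0 FIRE

Answer: 0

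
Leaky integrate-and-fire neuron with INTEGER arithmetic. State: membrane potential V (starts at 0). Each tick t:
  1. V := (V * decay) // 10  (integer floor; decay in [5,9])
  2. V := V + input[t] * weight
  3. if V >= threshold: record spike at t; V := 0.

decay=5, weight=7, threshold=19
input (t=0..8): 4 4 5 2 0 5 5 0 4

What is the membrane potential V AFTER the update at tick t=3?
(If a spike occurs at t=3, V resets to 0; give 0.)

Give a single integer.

Answer: 14

Derivation:
t=0: input=4 -> V=0 FIRE
t=1: input=4 -> V=0 FIRE
t=2: input=5 -> V=0 FIRE
t=3: input=2 -> V=14
t=4: input=0 -> V=7
t=5: input=5 -> V=0 FIRE
t=6: input=5 -> V=0 FIRE
t=7: input=0 -> V=0
t=8: input=4 -> V=0 FIRE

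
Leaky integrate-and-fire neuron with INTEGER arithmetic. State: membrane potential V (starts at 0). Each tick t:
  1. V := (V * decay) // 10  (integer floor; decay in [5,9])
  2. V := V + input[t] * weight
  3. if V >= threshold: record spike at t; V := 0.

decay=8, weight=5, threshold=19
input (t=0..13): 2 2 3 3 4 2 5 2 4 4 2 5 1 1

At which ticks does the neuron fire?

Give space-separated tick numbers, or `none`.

t=0: input=2 -> V=10
t=1: input=2 -> V=18
t=2: input=3 -> V=0 FIRE
t=3: input=3 -> V=15
t=4: input=4 -> V=0 FIRE
t=5: input=2 -> V=10
t=6: input=5 -> V=0 FIRE
t=7: input=2 -> V=10
t=8: input=4 -> V=0 FIRE
t=9: input=4 -> V=0 FIRE
t=10: input=2 -> V=10
t=11: input=5 -> V=0 FIRE
t=12: input=1 -> V=5
t=13: input=1 -> V=9

Answer: 2 4 6 8 9 11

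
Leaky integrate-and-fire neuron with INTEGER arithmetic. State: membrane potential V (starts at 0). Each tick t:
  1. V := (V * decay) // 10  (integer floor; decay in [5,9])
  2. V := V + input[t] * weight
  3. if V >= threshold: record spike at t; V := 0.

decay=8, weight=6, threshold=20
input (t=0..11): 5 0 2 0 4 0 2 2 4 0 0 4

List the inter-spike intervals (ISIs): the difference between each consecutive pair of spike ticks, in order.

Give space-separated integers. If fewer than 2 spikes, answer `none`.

Answer: 4 3 1 3

Derivation:
t=0: input=5 -> V=0 FIRE
t=1: input=0 -> V=0
t=2: input=2 -> V=12
t=3: input=0 -> V=9
t=4: input=4 -> V=0 FIRE
t=5: input=0 -> V=0
t=6: input=2 -> V=12
t=7: input=2 -> V=0 FIRE
t=8: input=4 -> V=0 FIRE
t=9: input=0 -> V=0
t=10: input=0 -> V=0
t=11: input=4 -> V=0 FIRE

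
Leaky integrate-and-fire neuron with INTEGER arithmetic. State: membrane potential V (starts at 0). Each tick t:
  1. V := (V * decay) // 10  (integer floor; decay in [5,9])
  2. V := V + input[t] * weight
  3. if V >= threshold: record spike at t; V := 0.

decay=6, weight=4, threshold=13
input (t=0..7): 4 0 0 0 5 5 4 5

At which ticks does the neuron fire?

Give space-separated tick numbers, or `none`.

Answer: 0 4 5 6 7

Derivation:
t=0: input=4 -> V=0 FIRE
t=1: input=0 -> V=0
t=2: input=0 -> V=0
t=3: input=0 -> V=0
t=4: input=5 -> V=0 FIRE
t=5: input=5 -> V=0 FIRE
t=6: input=4 -> V=0 FIRE
t=7: input=5 -> V=0 FIRE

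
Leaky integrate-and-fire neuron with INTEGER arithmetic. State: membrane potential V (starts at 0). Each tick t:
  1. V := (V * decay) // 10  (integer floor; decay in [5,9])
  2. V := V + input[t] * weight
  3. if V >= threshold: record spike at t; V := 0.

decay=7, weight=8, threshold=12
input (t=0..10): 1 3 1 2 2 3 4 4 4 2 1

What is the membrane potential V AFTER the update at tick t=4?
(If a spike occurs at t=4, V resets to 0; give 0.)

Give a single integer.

t=0: input=1 -> V=8
t=1: input=3 -> V=0 FIRE
t=2: input=1 -> V=8
t=3: input=2 -> V=0 FIRE
t=4: input=2 -> V=0 FIRE
t=5: input=3 -> V=0 FIRE
t=6: input=4 -> V=0 FIRE
t=7: input=4 -> V=0 FIRE
t=8: input=4 -> V=0 FIRE
t=9: input=2 -> V=0 FIRE
t=10: input=1 -> V=8

Answer: 0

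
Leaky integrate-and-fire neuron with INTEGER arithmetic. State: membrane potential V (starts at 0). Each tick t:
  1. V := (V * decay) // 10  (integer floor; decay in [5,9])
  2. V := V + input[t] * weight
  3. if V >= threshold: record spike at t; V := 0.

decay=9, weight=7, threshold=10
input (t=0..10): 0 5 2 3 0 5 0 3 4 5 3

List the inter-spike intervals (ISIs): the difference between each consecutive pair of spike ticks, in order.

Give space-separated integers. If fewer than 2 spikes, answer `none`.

Answer: 1 1 2 2 1 1 1

Derivation:
t=0: input=0 -> V=0
t=1: input=5 -> V=0 FIRE
t=2: input=2 -> V=0 FIRE
t=3: input=3 -> V=0 FIRE
t=4: input=0 -> V=0
t=5: input=5 -> V=0 FIRE
t=6: input=0 -> V=0
t=7: input=3 -> V=0 FIRE
t=8: input=4 -> V=0 FIRE
t=9: input=5 -> V=0 FIRE
t=10: input=3 -> V=0 FIRE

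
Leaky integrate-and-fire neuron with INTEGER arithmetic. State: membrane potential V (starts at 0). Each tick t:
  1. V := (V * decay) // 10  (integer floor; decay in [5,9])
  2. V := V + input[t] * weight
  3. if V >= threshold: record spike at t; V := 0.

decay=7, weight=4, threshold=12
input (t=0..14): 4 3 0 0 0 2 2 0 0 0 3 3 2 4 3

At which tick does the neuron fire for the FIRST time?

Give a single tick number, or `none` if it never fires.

t=0: input=4 -> V=0 FIRE
t=1: input=3 -> V=0 FIRE
t=2: input=0 -> V=0
t=3: input=0 -> V=0
t=4: input=0 -> V=0
t=5: input=2 -> V=8
t=6: input=2 -> V=0 FIRE
t=7: input=0 -> V=0
t=8: input=0 -> V=0
t=9: input=0 -> V=0
t=10: input=3 -> V=0 FIRE
t=11: input=3 -> V=0 FIRE
t=12: input=2 -> V=8
t=13: input=4 -> V=0 FIRE
t=14: input=3 -> V=0 FIRE

Answer: 0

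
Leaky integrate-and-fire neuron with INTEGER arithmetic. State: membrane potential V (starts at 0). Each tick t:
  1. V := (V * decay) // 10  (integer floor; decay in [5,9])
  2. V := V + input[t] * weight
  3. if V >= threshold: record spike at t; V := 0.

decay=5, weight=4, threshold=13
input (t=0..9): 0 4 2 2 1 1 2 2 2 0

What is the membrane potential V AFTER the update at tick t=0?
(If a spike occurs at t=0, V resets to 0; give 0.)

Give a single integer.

Answer: 0

Derivation:
t=0: input=0 -> V=0
t=1: input=4 -> V=0 FIRE
t=2: input=2 -> V=8
t=3: input=2 -> V=12
t=4: input=1 -> V=10
t=5: input=1 -> V=9
t=6: input=2 -> V=12
t=7: input=2 -> V=0 FIRE
t=8: input=2 -> V=8
t=9: input=0 -> V=4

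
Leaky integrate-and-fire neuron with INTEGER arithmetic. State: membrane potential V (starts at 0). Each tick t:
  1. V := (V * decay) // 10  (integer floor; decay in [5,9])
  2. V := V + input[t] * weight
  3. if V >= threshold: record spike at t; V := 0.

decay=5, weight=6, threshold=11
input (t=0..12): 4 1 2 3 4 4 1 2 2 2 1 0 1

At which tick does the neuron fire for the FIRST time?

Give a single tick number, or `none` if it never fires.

t=0: input=4 -> V=0 FIRE
t=1: input=1 -> V=6
t=2: input=2 -> V=0 FIRE
t=3: input=3 -> V=0 FIRE
t=4: input=4 -> V=0 FIRE
t=5: input=4 -> V=0 FIRE
t=6: input=1 -> V=6
t=7: input=2 -> V=0 FIRE
t=8: input=2 -> V=0 FIRE
t=9: input=2 -> V=0 FIRE
t=10: input=1 -> V=6
t=11: input=0 -> V=3
t=12: input=1 -> V=7

Answer: 0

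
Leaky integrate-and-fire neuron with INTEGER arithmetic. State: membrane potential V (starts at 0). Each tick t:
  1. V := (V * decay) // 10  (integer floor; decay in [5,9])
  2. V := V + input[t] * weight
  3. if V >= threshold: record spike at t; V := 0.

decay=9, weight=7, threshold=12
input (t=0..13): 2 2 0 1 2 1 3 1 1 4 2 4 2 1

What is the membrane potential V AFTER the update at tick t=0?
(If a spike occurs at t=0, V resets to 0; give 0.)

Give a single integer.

t=0: input=2 -> V=0 FIRE
t=1: input=2 -> V=0 FIRE
t=2: input=0 -> V=0
t=3: input=1 -> V=7
t=4: input=2 -> V=0 FIRE
t=5: input=1 -> V=7
t=6: input=3 -> V=0 FIRE
t=7: input=1 -> V=7
t=8: input=1 -> V=0 FIRE
t=9: input=4 -> V=0 FIRE
t=10: input=2 -> V=0 FIRE
t=11: input=4 -> V=0 FIRE
t=12: input=2 -> V=0 FIRE
t=13: input=1 -> V=7

Answer: 0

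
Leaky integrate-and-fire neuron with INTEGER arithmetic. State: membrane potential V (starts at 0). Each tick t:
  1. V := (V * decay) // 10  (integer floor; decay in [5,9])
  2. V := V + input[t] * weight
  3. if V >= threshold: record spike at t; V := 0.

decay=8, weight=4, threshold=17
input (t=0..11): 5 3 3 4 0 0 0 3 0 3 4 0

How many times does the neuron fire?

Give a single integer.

Answer: 4

Derivation:
t=0: input=5 -> V=0 FIRE
t=1: input=3 -> V=12
t=2: input=3 -> V=0 FIRE
t=3: input=4 -> V=16
t=4: input=0 -> V=12
t=5: input=0 -> V=9
t=6: input=0 -> V=7
t=7: input=3 -> V=0 FIRE
t=8: input=0 -> V=0
t=9: input=3 -> V=12
t=10: input=4 -> V=0 FIRE
t=11: input=0 -> V=0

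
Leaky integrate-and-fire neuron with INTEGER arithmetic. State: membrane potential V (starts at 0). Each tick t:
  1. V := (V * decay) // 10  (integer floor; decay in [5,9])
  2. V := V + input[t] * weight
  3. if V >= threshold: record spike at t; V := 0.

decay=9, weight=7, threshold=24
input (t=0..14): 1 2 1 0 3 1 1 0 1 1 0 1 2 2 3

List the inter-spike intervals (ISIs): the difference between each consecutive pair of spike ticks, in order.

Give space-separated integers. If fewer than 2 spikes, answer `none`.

Answer: 3 7 2

Derivation:
t=0: input=1 -> V=7
t=1: input=2 -> V=20
t=2: input=1 -> V=0 FIRE
t=3: input=0 -> V=0
t=4: input=3 -> V=21
t=5: input=1 -> V=0 FIRE
t=6: input=1 -> V=7
t=7: input=0 -> V=6
t=8: input=1 -> V=12
t=9: input=1 -> V=17
t=10: input=0 -> V=15
t=11: input=1 -> V=20
t=12: input=2 -> V=0 FIRE
t=13: input=2 -> V=14
t=14: input=3 -> V=0 FIRE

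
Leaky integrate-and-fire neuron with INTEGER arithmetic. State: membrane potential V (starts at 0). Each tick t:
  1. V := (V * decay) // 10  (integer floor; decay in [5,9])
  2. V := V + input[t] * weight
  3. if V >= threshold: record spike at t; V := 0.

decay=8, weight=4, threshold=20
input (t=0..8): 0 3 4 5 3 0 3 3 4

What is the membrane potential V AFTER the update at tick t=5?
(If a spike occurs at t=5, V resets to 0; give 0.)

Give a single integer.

Answer: 9

Derivation:
t=0: input=0 -> V=0
t=1: input=3 -> V=12
t=2: input=4 -> V=0 FIRE
t=3: input=5 -> V=0 FIRE
t=4: input=3 -> V=12
t=5: input=0 -> V=9
t=6: input=3 -> V=19
t=7: input=3 -> V=0 FIRE
t=8: input=4 -> V=16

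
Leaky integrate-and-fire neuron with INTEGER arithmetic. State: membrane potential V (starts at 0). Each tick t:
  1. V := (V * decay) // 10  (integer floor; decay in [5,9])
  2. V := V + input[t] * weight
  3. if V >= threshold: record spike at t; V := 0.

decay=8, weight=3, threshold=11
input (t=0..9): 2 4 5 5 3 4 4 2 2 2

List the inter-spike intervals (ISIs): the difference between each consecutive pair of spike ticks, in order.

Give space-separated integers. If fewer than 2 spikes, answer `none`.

t=0: input=2 -> V=6
t=1: input=4 -> V=0 FIRE
t=2: input=5 -> V=0 FIRE
t=3: input=5 -> V=0 FIRE
t=4: input=3 -> V=9
t=5: input=4 -> V=0 FIRE
t=6: input=4 -> V=0 FIRE
t=7: input=2 -> V=6
t=8: input=2 -> V=10
t=9: input=2 -> V=0 FIRE

Answer: 1 1 2 1 3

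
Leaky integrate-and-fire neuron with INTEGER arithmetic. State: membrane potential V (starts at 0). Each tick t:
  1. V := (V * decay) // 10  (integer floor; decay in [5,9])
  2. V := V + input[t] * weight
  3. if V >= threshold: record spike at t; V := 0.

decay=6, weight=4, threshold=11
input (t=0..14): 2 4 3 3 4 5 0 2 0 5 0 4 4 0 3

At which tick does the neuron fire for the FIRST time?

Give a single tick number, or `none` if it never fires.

t=0: input=2 -> V=8
t=1: input=4 -> V=0 FIRE
t=2: input=3 -> V=0 FIRE
t=3: input=3 -> V=0 FIRE
t=4: input=4 -> V=0 FIRE
t=5: input=5 -> V=0 FIRE
t=6: input=0 -> V=0
t=7: input=2 -> V=8
t=8: input=0 -> V=4
t=9: input=5 -> V=0 FIRE
t=10: input=0 -> V=0
t=11: input=4 -> V=0 FIRE
t=12: input=4 -> V=0 FIRE
t=13: input=0 -> V=0
t=14: input=3 -> V=0 FIRE

Answer: 1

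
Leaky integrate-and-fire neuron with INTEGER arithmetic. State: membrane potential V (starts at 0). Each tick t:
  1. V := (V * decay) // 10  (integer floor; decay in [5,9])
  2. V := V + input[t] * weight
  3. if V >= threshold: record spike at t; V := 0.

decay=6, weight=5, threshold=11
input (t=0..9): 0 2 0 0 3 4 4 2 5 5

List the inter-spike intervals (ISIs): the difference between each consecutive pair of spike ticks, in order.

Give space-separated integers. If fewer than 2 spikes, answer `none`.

Answer: 1 1 2 1

Derivation:
t=0: input=0 -> V=0
t=1: input=2 -> V=10
t=2: input=0 -> V=6
t=3: input=0 -> V=3
t=4: input=3 -> V=0 FIRE
t=5: input=4 -> V=0 FIRE
t=6: input=4 -> V=0 FIRE
t=7: input=2 -> V=10
t=8: input=5 -> V=0 FIRE
t=9: input=5 -> V=0 FIRE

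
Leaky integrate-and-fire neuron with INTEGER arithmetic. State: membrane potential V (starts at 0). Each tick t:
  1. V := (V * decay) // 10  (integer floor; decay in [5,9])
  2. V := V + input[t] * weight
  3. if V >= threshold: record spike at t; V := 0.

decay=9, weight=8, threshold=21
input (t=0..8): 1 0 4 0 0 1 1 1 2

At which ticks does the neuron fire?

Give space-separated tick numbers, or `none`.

t=0: input=1 -> V=8
t=1: input=0 -> V=7
t=2: input=4 -> V=0 FIRE
t=3: input=0 -> V=0
t=4: input=0 -> V=0
t=5: input=1 -> V=8
t=6: input=1 -> V=15
t=7: input=1 -> V=0 FIRE
t=8: input=2 -> V=16

Answer: 2 7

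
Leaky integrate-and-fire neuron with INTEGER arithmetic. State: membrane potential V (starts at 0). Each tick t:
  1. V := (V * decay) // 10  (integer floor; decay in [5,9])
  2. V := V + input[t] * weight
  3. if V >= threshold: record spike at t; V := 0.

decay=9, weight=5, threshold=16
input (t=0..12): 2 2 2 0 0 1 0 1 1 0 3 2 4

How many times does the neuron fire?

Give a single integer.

Answer: 4

Derivation:
t=0: input=2 -> V=10
t=1: input=2 -> V=0 FIRE
t=2: input=2 -> V=10
t=3: input=0 -> V=9
t=4: input=0 -> V=8
t=5: input=1 -> V=12
t=6: input=0 -> V=10
t=7: input=1 -> V=14
t=8: input=1 -> V=0 FIRE
t=9: input=0 -> V=0
t=10: input=3 -> V=15
t=11: input=2 -> V=0 FIRE
t=12: input=4 -> V=0 FIRE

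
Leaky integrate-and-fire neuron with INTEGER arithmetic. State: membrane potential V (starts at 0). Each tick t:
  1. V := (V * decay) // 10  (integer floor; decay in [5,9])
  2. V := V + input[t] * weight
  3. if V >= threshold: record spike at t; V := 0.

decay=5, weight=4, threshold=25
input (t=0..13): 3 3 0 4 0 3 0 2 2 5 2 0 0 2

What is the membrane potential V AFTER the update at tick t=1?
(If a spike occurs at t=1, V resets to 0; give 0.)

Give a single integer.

t=0: input=3 -> V=12
t=1: input=3 -> V=18
t=2: input=0 -> V=9
t=3: input=4 -> V=20
t=4: input=0 -> V=10
t=5: input=3 -> V=17
t=6: input=0 -> V=8
t=7: input=2 -> V=12
t=8: input=2 -> V=14
t=9: input=5 -> V=0 FIRE
t=10: input=2 -> V=8
t=11: input=0 -> V=4
t=12: input=0 -> V=2
t=13: input=2 -> V=9

Answer: 18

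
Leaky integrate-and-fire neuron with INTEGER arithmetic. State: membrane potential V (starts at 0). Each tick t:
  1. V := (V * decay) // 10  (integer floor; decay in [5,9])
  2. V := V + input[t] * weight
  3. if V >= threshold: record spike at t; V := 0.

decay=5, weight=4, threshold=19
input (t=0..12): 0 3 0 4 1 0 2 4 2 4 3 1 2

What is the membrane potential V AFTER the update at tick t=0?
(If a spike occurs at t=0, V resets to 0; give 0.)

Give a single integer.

Answer: 0

Derivation:
t=0: input=0 -> V=0
t=1: input=3 -> V=12
t=2: input=0 -> V=6
t=3: input=4 -> V=0 FIRE
t=4: input=1 -> V=4
t=5: input=0 -> V=2
t=6: input=2 -> V=9
t=7: input=4 -> V=0 FIRE
t=8: input=2 -> V=8
t=9: input=4 -> V=0 FIRE
t=10: input=3 -> V=12
t=11: input=1 -> V=10
t=12: input=2 -> V=13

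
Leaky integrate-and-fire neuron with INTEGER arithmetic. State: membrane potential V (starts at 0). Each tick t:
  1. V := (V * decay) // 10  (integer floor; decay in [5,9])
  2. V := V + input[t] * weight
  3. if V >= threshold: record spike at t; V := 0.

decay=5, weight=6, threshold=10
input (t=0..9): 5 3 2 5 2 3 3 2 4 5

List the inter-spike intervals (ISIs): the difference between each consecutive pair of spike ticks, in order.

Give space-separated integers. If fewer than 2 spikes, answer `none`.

t=0: input=5 -> V=0 FIRE
t=1: input=3 -> V=0 FIRE
t=2: input=2 -> V=0 FIRE
t=3: input=5 -> V=0 FIRE
t=4: input=2 -> V=0 FIRE
t=5: input=3 -> V=0 FIRE
t=6: input=3 -> V=0 FIRE
t=7: input=2 -> V=0 FIRE
t=8: input=4 -> V=0 FIRE
t=9: input=5 -> V=0 FIRE

Answer: 1 1 1 1 1 1 1 1 1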